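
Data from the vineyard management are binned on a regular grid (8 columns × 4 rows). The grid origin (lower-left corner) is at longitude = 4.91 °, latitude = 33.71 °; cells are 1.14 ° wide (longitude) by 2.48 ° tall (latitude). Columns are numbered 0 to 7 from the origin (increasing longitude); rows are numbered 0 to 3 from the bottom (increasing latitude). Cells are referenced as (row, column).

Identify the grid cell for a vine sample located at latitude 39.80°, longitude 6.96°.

(2, 1)

Column index: ⌊(6.96 − 4.91) / 1.14⌋ = ⌊1.798⌋ = 1
Row offset from origin: ⌊(39.80 − 33.71) / 2.48⌋ = ⌊2.456⌋ = 2 → row 2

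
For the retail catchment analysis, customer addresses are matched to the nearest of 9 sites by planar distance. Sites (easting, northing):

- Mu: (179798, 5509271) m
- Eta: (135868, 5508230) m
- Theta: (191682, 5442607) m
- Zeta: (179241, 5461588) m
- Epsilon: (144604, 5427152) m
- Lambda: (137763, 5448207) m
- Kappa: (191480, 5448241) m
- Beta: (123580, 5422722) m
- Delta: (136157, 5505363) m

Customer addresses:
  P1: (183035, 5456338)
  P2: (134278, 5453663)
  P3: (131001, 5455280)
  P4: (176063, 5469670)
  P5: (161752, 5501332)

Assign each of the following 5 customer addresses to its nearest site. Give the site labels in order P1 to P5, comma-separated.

Zeta, Lambda, Lambda, Zeta, Mu

P1 → Zeta (d²=41956936.00)
P2 → Lambda (d²=41913161.00)
P3 → Lambda (d²=95751973.00)
P4 → Zeta (d²=75418408.00)
P5 → Mu (d²=388685837.00)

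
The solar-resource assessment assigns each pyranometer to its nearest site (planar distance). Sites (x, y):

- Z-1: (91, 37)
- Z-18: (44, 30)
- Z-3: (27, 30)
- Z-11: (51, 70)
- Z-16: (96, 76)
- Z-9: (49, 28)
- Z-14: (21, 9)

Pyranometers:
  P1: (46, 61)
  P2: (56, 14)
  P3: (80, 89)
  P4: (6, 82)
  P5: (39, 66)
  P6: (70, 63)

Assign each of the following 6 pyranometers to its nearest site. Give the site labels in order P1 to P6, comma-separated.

Z-11, Z-9, Z-16, Z-11, Z-11, Z-11

P1 → Z-11 (d²=106.00)
P2 → Z-9 (d²=245.00)
P3 → Z-16 (d²=425.00)
P4 → Z-11 (d²=2169.00)
P5 → Z-11 (d²=160.00)
P6 → Z-11 (d²=410.00)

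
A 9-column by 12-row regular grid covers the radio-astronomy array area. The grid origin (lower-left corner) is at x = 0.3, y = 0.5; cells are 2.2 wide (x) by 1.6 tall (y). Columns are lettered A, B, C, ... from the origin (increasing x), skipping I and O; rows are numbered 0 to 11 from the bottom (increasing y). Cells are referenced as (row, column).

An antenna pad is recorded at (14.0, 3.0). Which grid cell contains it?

Column index: ⌊(14.0 − 0.3) / 2.2⌋ = ⌊6.227⌋ = 6 → column G
Row offset from origin: ⌊(3.0 − 0.5) / 1.6⌋ = ⌊1.562⌋ = 1 → row 1

(1, G)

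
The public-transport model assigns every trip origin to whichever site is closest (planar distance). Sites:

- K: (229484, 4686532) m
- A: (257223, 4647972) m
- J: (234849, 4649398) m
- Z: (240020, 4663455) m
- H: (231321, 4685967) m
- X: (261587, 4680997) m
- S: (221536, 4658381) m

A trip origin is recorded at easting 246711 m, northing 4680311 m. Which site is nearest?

X

Squared distances to each site:
K: 335470370.000; A: 1156313065.000; J: 1096320613.000; Z: 328894217.000; H: 268842436.000; X: 221765972.000; S: 1114705525.000.
Minimum at X.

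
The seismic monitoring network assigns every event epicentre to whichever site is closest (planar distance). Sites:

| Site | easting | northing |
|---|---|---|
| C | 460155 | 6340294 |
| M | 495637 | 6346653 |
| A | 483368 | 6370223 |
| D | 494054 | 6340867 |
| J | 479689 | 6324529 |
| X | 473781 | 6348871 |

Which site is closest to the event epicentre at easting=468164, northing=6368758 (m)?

A

Squared distances to each site:
C: 874343377.000; M: 1243396754.000; A: 233307841.000; D: 1448199981.000; J: 2089030066.000; X: 427043458.000.
Minimum at A.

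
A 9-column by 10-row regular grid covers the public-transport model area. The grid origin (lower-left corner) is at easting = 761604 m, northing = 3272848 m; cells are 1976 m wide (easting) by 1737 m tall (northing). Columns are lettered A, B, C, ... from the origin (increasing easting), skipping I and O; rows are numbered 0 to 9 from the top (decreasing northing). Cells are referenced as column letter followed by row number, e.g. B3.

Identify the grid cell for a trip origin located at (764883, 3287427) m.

B1

Column index: ⌊(764883 − 761604) / 1976⌋ = ⌊1.659⌋ = 1 → column B
Row offset from origin: ⌊(3287427 − 3272848) / 1737⌋ = ⌊8.393⌋ = 8 → row 1 (counted from top)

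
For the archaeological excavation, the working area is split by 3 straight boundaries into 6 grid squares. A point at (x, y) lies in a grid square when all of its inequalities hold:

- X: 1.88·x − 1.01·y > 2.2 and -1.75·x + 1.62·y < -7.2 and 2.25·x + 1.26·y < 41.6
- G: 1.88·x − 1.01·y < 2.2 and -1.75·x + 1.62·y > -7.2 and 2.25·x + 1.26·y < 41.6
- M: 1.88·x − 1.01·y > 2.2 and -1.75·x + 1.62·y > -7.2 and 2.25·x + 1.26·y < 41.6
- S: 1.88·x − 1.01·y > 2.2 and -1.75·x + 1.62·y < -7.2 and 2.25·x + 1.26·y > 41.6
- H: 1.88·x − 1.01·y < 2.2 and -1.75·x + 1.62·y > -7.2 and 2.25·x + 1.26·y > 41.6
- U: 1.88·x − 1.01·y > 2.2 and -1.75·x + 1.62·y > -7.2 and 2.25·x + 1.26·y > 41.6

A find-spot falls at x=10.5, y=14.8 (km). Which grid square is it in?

1.88·10.5 − 1.01·14.8 = 4.792, which is > 2.2
-1.75·10.5 + 1.62·14.8 = 5.601, which is > -7.2
2.25·10.5 + 1.26·14.8 = 42.273, which is > 41.6
This sign pattern matches U.

U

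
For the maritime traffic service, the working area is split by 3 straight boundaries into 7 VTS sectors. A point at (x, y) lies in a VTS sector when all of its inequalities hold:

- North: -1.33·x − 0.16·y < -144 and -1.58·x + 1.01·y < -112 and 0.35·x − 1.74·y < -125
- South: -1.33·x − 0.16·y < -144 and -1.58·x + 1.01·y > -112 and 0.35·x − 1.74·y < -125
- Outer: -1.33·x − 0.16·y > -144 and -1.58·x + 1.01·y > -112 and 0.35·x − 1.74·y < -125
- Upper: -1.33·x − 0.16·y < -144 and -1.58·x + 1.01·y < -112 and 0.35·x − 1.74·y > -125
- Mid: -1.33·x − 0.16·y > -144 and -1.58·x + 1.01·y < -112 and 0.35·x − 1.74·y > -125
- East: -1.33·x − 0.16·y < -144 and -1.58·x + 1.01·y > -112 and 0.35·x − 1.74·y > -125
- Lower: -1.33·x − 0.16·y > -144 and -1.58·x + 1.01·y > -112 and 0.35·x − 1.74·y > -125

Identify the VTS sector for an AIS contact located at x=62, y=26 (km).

Lower

-1.33·62 − 0.16·26 = -86.620, which is > -144
-1.58·62 + 1.01·26 = -71.700, which is > -112
0.35·62 − 1.74·26 = -23.540, which is > -125
This sign pattern matches Lower.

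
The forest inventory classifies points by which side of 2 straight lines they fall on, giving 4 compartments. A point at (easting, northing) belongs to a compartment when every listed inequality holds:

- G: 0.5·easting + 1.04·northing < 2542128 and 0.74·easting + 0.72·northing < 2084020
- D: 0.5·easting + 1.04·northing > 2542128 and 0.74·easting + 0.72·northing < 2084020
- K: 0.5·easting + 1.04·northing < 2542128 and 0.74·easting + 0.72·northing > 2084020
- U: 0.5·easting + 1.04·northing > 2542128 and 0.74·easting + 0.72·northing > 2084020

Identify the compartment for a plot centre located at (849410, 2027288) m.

K

0.5·849410 + 1.04·2027288 = 2533084.520, which is < 2542128
0.74·849410 + 0.72·2027288 = 2088210.760, which is > 2084020
This sign pattern matches K.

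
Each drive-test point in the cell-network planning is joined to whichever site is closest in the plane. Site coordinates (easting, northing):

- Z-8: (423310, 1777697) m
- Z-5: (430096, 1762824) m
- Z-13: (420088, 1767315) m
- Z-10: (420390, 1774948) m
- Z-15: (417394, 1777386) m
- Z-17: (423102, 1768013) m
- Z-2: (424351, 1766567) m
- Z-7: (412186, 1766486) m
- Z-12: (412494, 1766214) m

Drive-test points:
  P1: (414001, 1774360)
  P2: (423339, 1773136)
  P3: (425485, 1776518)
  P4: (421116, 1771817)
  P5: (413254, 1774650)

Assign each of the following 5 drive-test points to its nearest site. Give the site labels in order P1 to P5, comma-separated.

Z-15, Z-10, Z-8, Z-10, Z-15

P1 → Z-15 (d²=20669125.00)
P2 → Z-10 (d²=11979945.00)
P3 → Z-8 (d²=6120666.00)
P4 → Z-10 (d²=10330237.00)
P5 → Z-15 (d²=24625296.00)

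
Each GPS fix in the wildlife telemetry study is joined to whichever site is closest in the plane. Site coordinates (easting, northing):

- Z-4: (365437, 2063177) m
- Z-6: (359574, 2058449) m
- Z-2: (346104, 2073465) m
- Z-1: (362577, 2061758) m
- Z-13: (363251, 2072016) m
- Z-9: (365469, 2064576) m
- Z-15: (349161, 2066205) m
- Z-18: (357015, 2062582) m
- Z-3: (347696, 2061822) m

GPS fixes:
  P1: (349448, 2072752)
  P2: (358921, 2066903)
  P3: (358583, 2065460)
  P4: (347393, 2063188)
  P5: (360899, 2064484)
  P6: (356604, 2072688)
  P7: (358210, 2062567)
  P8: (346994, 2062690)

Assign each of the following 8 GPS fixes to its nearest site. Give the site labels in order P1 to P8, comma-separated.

Z-2, Z-18, Z-18, Z-3, Z-1, Z-13, Z-18, Z-3

P1 → Z-2 (d²=11690705.00)
P2 → Z-18 (d²=22303877.00)
P3 → Z-18 (d²=10741508.00)
P4 → Z-3 (d²=1957765.00)
P5 → Z-1 (d²=10246760.00)
P6 → Z-13 (d²=44634193.00)
P7 → Z-18 (d²=1428250.00)
P8 → Z-3 (d²=1246228.00)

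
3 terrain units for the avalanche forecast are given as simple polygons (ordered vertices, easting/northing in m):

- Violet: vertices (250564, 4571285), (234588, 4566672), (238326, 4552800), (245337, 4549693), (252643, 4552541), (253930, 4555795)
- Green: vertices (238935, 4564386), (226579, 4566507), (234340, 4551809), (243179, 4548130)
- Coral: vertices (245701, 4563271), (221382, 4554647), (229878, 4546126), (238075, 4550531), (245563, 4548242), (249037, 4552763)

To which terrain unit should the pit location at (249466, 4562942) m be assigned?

Cast a ray rightward from (249466, 4562942). For each polygon, the edges (by vertex number in listed order) whose endpoints lie on opposite sides of northing = 4562942, where each meets that height, and whether that is right or left of the point:
Violet: 2–3 at easting≈235593.1 (left), 6–1 at easting≈252376.9 (right) → 1 crossing.
Green: 2–3 at easting≈228461.4 (left), 4–1 at easting≈239312.0 (left) → 0 crossings.
Coral: 1–2 at easting≈244773.2 (left), 6–1 at easting≈245805.4 (left) → 0 crossings.
Only Violet has an odd count, so the point is inside Violet.

Violet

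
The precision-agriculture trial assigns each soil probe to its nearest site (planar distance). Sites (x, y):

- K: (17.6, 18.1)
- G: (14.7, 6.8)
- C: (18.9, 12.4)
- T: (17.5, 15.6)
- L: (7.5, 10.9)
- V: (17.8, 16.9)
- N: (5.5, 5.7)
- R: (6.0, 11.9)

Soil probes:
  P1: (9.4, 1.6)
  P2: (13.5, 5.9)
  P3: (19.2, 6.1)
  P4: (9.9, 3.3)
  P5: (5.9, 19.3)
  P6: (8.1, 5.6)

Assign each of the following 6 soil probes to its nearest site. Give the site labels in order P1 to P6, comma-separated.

P1 → N (d²=32.02)
P2 → G (d²=2.25)
P3 → G (d²=20.74)
P4 → N (d²=25.12)
P5 → R (d²=54.77)
P6 → N (d²=6.77)

N, G, G, N, R, N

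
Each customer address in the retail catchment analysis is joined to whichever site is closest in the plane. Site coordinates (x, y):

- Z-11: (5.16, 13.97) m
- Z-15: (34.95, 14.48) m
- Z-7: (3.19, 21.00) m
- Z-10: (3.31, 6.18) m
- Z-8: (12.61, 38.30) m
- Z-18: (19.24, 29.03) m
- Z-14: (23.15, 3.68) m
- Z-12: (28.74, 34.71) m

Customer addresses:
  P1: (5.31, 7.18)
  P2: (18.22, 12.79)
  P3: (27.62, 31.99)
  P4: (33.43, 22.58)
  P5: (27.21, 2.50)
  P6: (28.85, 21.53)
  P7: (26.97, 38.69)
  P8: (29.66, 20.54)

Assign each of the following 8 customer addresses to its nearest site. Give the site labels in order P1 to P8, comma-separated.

P1 → Z-10 (d²=5.00)
P2 → Z-14 (d²=107.30)
P3 → Z-12 (d²=8.65)
P4 → Z-15 (d²=67.92)
P5 → Z-14 (d²=17.88)
P6 → Z-15 (d²=86.91)
P7 → Z-12 (d²=18.97)
P8 → Z-15 (d²=64.71)

Z-10, Z-14, Z-12, Z-15, Z-14, Z-15, Z-12, Z-15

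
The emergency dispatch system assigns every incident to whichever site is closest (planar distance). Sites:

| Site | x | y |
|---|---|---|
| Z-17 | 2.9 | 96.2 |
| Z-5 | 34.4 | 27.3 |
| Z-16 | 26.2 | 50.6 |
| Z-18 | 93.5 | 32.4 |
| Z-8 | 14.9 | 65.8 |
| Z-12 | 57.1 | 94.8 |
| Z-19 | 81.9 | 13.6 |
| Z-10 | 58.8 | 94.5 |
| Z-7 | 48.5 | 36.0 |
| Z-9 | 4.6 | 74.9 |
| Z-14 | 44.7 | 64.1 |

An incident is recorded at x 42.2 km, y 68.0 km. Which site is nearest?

Squared distances to each site:
Z-17: 2339.730; Z-5: 1717.330; Z-16: 558.760; Z-18: 3899.050; Z-8: 750.130; Z-12: 940.250; Z-19: 4535.450; Z-10: 977.810; Z-7: 1063.690; Z-9: 1461.370; Z-14: 21.460.
Minimum at Z-14.

Z-14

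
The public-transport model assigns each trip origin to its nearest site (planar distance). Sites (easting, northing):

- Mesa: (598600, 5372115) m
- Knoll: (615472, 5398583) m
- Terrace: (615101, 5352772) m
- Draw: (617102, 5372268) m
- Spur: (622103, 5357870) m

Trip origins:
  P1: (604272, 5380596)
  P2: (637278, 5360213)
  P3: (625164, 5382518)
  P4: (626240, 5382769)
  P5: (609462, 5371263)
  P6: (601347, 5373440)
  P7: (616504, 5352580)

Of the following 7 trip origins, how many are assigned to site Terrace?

P1 → Mesa
P2 → Spur
P3 → Draw
P4 → Draw
P5 → Draw
P6 → Mesa
P7 → Terrace
1 of the 7 goes to Terrace.

1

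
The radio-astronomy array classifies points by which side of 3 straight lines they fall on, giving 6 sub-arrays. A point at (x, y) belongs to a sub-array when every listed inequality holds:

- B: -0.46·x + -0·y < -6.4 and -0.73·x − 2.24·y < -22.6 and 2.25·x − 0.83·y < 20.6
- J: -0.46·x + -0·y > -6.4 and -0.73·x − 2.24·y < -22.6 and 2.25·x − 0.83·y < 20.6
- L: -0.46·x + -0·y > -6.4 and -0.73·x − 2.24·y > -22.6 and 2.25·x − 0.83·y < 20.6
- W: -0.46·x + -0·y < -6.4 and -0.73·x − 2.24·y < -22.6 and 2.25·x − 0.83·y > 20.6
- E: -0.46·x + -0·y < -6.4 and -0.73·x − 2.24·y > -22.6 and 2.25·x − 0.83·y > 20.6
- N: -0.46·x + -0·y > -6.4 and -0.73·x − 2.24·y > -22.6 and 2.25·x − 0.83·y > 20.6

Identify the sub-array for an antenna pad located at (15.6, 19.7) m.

B

-0.46·15.6 + -0·19.7 = -7.176, which is < -6.4
-0.73·15.6 − 2.24·19.7 = -55.516, which is < -22.6
2.25·15.6 − 0.83·19.7 = 18.749, which is < 20.6
This sign pattern matches B.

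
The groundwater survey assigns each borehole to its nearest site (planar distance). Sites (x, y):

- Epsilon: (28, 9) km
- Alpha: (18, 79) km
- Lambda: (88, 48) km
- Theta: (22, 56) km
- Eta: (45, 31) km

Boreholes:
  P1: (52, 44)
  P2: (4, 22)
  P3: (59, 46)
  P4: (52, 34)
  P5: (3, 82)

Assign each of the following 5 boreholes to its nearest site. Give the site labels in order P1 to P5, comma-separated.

Eta, Epsilon, Eta, Eta, Alpha

P1 → Eta (d²=218.00)
P2 → Epsilon (d²=745.00)
P3 → Eta (d²=421.00)
P4 → Eta (d²=58.00)
P5 → Alpha (d²=234.00)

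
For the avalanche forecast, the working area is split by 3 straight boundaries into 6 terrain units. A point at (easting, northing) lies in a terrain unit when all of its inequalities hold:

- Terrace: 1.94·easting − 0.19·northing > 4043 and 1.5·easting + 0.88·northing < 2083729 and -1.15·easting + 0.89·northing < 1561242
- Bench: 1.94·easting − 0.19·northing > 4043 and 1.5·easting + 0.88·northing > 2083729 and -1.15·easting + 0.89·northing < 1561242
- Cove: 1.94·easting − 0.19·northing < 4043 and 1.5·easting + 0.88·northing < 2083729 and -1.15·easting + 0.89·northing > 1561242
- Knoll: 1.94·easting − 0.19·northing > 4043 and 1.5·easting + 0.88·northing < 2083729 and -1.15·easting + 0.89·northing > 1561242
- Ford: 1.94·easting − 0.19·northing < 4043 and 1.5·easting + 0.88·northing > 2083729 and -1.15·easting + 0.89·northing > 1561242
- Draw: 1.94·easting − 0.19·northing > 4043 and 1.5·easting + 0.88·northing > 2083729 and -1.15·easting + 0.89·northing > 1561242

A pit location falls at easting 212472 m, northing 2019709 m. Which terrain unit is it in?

1.94·212472 − 0.19·2019709 = 28450.970, which is > 4043
1.5·212472 + 0.88·2019709 = 2096051.920, which is > 2083729
-1.15·212472 + 0.89·2019709 = 1553198.210, which is < 1561242
This sign pattern matches Bench.

Bench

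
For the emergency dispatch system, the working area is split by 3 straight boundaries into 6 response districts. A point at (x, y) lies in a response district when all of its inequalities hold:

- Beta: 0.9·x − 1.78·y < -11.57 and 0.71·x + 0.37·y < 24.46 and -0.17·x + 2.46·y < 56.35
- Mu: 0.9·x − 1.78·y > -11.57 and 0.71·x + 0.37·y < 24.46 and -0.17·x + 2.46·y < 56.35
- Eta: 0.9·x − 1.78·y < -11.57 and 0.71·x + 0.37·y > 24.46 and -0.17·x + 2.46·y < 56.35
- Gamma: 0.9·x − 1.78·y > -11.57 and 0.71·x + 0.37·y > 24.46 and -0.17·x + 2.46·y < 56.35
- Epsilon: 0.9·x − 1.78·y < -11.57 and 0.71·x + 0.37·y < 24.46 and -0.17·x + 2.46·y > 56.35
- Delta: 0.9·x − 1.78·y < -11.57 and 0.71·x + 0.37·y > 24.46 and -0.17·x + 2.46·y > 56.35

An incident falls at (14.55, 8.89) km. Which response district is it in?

0.9·14.55 − 1.78·8.89 = -2.729, which is > -11.57
0.71·14.55 + 0.37·8.89 = 13.620, which is < 24.46
-0.17·14.55 + 2.46·8.89 = 19.396, which is < 56.35
This sign pattern matches Mu.

Mu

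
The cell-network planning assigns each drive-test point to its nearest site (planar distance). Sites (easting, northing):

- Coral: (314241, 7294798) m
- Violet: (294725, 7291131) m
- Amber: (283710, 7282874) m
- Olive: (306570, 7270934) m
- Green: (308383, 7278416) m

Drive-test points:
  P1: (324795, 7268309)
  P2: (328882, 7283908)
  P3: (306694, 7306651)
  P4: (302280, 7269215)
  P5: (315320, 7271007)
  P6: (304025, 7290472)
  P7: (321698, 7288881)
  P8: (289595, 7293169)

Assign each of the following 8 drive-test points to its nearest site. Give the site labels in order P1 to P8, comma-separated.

P1 → Olive (d²=339041250.00)
P2 → Coral (d²=332950981.00)
P3 → Coral (d²=197450818.00)
P4 → Olive (d²=21359061.00)
P5 → Olive (d²=76567829.00)
P6 → Violet (d²=86924281.00)
P7 → Coral (d²=90617738.00)
P8 → Violet (d²=30470344.00)

Olive, Coral, Coral, Olive, Olive, Violet, Coral, Violet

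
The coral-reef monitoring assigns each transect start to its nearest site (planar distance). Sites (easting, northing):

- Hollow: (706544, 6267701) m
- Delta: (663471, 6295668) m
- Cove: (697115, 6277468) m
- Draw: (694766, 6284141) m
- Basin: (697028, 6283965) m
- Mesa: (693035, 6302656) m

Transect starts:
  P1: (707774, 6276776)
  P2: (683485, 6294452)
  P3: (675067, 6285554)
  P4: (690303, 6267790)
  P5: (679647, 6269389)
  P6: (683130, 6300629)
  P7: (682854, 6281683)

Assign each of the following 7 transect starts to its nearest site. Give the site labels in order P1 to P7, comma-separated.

P1 → Hollow (d²=83868525.00)
P2 → Mesa (d²=158508116.00)
P3 → Delta (d²=236760212.00)
P4 → Cove (d²=140067028.00)
P5 → Cove (d²=370401265.00)
P6 → Mesa (d²=102217754.00)
P7 → Draw (d²=147937508.00)

Hollow, Mesa, Delta, Cove, Cove, Mesa, Draw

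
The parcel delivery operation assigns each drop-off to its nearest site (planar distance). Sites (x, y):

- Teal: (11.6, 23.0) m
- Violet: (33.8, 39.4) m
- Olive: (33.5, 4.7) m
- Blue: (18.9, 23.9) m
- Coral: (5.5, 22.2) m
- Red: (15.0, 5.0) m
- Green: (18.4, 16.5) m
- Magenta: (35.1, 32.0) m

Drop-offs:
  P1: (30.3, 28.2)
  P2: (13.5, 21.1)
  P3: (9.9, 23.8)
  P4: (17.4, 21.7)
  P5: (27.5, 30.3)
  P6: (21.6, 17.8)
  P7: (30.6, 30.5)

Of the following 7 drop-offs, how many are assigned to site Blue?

1

P1 → Magenta
P2 → Teal
P3 → Teal
P4 → Blue
P5 → Magenta
P6 → Green
P7 → Magenta
1 of the 7 goes to Blue.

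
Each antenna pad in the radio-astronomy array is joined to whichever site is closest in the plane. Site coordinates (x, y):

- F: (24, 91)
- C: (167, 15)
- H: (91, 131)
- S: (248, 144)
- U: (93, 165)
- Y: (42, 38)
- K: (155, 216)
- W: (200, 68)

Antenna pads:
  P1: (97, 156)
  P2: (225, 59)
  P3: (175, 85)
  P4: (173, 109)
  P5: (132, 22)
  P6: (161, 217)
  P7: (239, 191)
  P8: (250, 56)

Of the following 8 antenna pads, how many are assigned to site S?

1

P1 → U
P2 → W
P3 → W
P4 → W
P5 → C
P6 → K
P7 → S
P8 → W
1 of the 8 goes to S.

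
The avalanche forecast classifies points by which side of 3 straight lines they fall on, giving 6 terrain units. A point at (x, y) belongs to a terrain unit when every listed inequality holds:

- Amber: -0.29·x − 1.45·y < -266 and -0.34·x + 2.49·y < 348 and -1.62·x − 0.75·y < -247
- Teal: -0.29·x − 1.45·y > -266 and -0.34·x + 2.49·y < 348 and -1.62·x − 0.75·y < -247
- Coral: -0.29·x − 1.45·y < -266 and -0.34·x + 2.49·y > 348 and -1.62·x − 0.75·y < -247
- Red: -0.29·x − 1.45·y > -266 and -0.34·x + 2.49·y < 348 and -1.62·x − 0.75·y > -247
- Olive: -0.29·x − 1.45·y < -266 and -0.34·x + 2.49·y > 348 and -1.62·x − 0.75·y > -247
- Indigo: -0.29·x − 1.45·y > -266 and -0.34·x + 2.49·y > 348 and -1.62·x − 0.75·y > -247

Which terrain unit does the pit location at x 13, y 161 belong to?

Indigo

-0.29·13 − 1.45·161 = -237.220, which is > -266
-0.34·13 + 2.49·161 = 396.470, which is > 348
-1.62·13 − 0.75·161 = -141.810, which is > -247
This sign pattern matches Indigo.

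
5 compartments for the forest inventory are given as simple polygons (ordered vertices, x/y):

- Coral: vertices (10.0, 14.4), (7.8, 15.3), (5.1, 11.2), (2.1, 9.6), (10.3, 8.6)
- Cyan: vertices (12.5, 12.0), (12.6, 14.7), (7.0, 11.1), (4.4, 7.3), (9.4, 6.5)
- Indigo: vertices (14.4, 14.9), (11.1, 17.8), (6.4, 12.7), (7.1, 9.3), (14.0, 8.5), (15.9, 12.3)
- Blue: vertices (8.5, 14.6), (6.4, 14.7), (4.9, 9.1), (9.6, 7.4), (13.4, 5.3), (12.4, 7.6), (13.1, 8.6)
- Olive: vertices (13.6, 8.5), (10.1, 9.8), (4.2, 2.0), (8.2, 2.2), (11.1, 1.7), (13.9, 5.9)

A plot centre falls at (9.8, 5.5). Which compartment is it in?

Cast a ray rightward from (9.8, 5.5). For each polygon, the edges (by vertex number in listed order) whose endpoints lie on opposite sides of y = 5.5, where each meets that height, and whether that is right or left of the point:
Coral: no edge straddles that height → 0 crossings.
Cyan: no edge straddles that height → 0 crossings.
Indigo: no edge straddles that height → 0 crossings.
Blue: 4–5 at x≈13.04 (right), 5–6 at x≈13.31 (right) → 2 crossings.
Olive: 2–3 at x≈6.85 (left), 5–6 at x≈13.63 (right) → 1 crossing.
Only Olive has an odd count, so the point is inside Olive.

Olive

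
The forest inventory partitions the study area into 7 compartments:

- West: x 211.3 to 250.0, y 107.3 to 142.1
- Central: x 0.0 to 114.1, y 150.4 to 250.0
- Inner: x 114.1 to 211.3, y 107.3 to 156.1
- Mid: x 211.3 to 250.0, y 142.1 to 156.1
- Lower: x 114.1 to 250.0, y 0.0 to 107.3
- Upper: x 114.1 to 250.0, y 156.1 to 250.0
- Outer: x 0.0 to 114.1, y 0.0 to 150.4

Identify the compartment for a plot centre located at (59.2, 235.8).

Central

The point has x = 59.2 and y = 235.8.
Only Central satisfies 0.0 ≤ x ≤ 114.1 and 150.4 ≤ y ≤ 250.0.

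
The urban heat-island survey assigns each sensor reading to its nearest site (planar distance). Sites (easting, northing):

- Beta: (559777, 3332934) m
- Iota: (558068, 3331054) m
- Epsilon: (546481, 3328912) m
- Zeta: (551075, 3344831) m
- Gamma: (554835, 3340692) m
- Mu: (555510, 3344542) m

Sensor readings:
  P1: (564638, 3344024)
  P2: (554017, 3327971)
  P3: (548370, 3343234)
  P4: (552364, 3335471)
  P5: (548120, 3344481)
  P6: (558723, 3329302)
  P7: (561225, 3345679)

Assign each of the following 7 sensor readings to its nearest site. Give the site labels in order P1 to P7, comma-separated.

Mu, Iota, Zeta, Gamma, Zeta, Iota, Mu

P1 → Mu (d²=83588708.00)
P2 → Iota (d²=25915490.00)
P3 → Zeta (d²=9867434.00)
P4 → Gamma (d²=33364682.00)
P5 → Zeta (d²=8854525.00)
P6 → Iota (d²=3498529.00)
P7 → Mu (d²=33953994.00)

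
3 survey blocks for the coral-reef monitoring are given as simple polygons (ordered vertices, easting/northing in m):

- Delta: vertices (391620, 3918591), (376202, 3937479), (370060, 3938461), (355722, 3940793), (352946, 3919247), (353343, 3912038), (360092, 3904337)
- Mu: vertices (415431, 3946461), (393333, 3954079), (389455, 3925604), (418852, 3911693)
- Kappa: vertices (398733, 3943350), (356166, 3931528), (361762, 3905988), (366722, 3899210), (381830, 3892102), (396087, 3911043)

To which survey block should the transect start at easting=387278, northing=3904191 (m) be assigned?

Kappa

Cast a ray rightward from (387278, 3904191). For each polygon, the edges (by vertex number in listed order) whose endpoints lie on opposite sides of northing = 3904191, where each meets that height, and whether that is right or left of the point:
Delta: no edge straddles that height → 0 crossings.
Mu: no edge straddles that height → 0 crossings.
Kappa: 3–4 at easting≈363077.0 (left), 5–6 at easting≈390929.5 (right) → 1 crossing.
Only Kappa has an odd count, so the point is inside Kappa.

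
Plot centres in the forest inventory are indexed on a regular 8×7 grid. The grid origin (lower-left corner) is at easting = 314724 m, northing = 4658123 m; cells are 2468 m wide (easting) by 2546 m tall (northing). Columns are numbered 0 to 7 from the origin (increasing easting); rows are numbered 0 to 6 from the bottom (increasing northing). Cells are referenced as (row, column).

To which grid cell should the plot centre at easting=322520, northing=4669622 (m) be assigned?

(4, 3)

Column index: ⌊(322520 − 314724) / 2468⌋ = ⌊3.159⌋ = 3
Row offset from origin: ⌊(4669622 − 4658123) / 2546⌋ = ⌊4.516⌋ = 4 → row 4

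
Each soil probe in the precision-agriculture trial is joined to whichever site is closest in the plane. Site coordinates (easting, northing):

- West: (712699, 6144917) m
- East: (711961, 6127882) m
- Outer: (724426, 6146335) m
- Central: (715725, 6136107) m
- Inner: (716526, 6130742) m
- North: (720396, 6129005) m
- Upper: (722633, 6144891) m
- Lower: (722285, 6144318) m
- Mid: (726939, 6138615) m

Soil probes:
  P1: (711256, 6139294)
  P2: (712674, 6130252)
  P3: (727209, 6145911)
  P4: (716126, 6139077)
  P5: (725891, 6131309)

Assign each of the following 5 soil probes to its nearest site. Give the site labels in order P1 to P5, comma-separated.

Central, East, Outer, Central, North

P1 → Central (d²=30128930.00)
P2 → East (d²=6125269.00)
P3 → Outer (d²=7924865.00)
P4 → Central (d²=8981701.00)
P5 → North (d²=35503441.00)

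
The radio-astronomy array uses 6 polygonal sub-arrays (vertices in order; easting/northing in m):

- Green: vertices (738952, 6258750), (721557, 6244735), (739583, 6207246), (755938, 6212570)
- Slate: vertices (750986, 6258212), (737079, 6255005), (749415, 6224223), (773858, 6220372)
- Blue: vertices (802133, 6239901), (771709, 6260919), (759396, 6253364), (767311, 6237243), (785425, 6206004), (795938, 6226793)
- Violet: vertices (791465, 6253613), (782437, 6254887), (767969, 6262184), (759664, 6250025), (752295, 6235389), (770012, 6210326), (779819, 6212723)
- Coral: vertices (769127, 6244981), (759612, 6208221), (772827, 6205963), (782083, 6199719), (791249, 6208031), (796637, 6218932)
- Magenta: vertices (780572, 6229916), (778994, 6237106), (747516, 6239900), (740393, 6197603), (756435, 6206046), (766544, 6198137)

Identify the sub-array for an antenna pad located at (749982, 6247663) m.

Cast a ray rightward from (749982, 6247663). For each polygon, the edges (by vertex number in listed order) whose endpoints lie on opposite sides of northing = 6247663, where each meets that height, and whether that is right or left of the point:
Green: 1–2 at easting≈725191.1 (left), 4–1 at easting≈743030.0 (left) → 0 crossings.
Slate: 2–3 at easting≈740021.3 (left), 4–1 at easting≈757362.2 (right) → 1 crossing.
Blue: 1–2 at easting≈790897.3 (right), 3–4 at easting≈762195.0 (right) → 2 crossings.
Violet: 4–5 at easting≈758474.8 (right), 7–1 at easting≈789770.4 (right) → 2 crossings.
Coral: no edge straddles that height → 0 crossings.
Magenta: no edge straddles that height → 0 crossings.
Only Slate has an odd count, so the point is inside Slate.

Slate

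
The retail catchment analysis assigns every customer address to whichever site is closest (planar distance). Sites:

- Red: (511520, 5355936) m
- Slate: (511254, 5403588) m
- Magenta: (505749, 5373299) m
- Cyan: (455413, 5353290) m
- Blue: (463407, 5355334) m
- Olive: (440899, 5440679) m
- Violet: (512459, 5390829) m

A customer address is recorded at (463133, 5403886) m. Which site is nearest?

Squared distances to each site:
Red: 4640504269.000; Slate: 2315719445.000; Magenta: 2751688025.000; Cyan: 2619553616.000; Blue: 2357371780.000; Olive: 1848075605.000; Violet: 2603539525.000.
Minimum at Olive.

Olive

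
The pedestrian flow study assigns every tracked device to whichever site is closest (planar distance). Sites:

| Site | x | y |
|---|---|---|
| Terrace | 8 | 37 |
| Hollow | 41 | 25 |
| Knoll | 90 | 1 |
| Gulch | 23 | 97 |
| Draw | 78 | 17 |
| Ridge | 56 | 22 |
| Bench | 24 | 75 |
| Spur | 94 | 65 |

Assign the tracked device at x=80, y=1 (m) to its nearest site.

Knoll

Squared distances to each site:
Terrace: 6480.000; Hollow: 2097.000; Knoll: 100.000; Gulch: 12465.000; Draw: 260.000; Ridge: 1017.000; Bench: 8612.000; Spur: 4292.000.
Minimum at Knoll.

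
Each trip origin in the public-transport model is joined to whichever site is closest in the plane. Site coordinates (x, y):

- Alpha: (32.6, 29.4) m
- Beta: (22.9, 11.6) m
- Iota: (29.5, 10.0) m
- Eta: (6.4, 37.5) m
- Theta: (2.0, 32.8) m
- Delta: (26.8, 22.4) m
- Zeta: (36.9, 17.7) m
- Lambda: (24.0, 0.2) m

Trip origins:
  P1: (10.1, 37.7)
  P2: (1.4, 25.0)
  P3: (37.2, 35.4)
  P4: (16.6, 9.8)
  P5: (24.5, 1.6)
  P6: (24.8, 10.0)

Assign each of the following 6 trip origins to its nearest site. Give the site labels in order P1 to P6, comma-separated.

P1 → Eta (d²=13.73)
P2 → Theta (d²=61.20)
P3 → Alpha (d²=57.16)
P4 → Beta (d²=42.93)
P5 → Lambda (d²=2.21)
P6 → Beta (d²=6.17)

Eta, Theta, Alpha, Beta, Lambda, Beta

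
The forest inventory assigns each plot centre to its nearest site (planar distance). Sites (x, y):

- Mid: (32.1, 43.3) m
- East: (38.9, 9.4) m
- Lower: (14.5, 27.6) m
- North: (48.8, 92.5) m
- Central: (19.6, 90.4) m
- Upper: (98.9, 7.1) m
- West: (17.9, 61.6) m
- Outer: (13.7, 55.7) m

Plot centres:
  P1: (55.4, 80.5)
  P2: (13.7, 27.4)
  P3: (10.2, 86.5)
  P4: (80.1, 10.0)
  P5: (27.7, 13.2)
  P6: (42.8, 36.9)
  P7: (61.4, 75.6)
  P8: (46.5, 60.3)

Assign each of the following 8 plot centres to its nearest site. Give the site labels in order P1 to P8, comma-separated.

P1 → North (d²=187.56)
P2 → Lower (d²=0.68)
P3 → Central (d²=103.57)
P4 → Upper (d²=361.85)
P5 → East (d²=139.88)
P6 → Mid (d²=155.45)
P7 → North (d²=444.37)
P8 → Mid (d²=496.36)

North, Lower, Central, Upper, East, Mid, North, Mid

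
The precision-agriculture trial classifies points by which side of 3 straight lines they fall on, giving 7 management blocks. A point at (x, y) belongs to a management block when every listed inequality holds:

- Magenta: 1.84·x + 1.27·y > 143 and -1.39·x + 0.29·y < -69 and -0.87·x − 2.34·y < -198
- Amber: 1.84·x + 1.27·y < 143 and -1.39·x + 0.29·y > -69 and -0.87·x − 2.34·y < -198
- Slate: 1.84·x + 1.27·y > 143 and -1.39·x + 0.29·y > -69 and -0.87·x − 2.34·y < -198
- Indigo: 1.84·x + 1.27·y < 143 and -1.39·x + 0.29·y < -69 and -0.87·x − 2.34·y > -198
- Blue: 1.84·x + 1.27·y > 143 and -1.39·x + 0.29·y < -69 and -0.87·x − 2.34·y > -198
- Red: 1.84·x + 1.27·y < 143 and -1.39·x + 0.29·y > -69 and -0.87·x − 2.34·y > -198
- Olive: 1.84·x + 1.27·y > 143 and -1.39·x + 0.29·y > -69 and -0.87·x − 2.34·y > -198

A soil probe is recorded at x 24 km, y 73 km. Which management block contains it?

Red

1.84·24 + 1.27·73 = 136.870, which is < 143
-1.39·24 + 0.29·73 = -12.190, which is > -69
-0.87·24 − 2.34·73 = -191.700, which is > -198
This sign pattern matches Red.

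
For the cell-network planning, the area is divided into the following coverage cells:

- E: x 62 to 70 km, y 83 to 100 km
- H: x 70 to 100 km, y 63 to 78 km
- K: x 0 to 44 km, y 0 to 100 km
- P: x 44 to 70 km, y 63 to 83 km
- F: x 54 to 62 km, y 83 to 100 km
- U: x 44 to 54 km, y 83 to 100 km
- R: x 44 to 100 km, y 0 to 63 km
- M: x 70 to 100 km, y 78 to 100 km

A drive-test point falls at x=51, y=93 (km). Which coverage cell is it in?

U

The point has x = 51 and y = 93.
Only U satisfies 44 ≤ x ≤ 54 and 83 ≤ y ≤ 100.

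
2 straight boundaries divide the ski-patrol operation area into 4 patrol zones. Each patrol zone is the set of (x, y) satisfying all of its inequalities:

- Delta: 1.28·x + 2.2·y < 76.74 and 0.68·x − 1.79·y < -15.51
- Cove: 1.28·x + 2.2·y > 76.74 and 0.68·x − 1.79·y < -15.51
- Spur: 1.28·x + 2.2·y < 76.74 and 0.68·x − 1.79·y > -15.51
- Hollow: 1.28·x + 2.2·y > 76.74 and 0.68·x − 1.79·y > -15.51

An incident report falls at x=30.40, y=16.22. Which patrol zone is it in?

1.28·30.40 + 2.2·16.22 = 74.596, which is < 76.74
0.68·30.40 − 1.79·16.22 = -8.362, which is > -15.51
This sign pattern matches Spur.

Spur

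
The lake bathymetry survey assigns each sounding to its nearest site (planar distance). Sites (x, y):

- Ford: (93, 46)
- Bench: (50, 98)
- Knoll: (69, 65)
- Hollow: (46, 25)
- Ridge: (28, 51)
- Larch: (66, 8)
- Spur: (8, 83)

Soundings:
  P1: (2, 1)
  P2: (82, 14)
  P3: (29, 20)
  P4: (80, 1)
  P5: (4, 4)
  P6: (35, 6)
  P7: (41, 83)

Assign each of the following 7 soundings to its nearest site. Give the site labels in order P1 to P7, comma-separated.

Hollow, Larch, Hollow, Larch, Hollow, Hollow, Bench

P1 → Hollow (d²=2512.00)
P2 → Larch (d²=292.00)
P3 → Hollow (d²=314.00)
P4 → Larch (d²=245.00)
P5 → Hollow (d²=2205.00)
P6 → Hollow (d²=482.00)
P7 → Bench (d²=306.00)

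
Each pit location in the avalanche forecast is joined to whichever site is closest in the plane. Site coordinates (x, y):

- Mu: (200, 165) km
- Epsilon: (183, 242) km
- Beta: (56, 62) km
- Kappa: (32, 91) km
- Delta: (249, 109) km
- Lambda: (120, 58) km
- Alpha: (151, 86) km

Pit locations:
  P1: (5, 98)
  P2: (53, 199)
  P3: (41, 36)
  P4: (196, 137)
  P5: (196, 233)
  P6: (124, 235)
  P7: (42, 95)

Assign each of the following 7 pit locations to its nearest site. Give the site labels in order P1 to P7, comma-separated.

P1 → Kappa (d²=778.00)
P2 → Kappa (d²=12105.00)
P3 → Beta (d²=901.00)
P4 → Mu (d²=800.00)
P5 → Epsilon (d²=250.00)
P6 → Epsilon (d²=3530.00)
P7 → Kappa (d²=116.00)

Kappa, Kappa, Beta, Mu, Epsilon, Epsilon, Kappa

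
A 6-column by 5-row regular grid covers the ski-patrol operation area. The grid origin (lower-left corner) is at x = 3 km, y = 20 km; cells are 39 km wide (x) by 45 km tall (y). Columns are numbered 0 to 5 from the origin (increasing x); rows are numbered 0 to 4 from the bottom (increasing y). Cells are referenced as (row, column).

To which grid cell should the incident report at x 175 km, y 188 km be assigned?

(3, 4)

Column index: ⌊(175 − 3) / 39⌋ = ⌊4.410⌋ = 4
Row offset from origin: ⌊(188 − 20) / 45⌋ = ⌊3.733⌋ = 3 → row 3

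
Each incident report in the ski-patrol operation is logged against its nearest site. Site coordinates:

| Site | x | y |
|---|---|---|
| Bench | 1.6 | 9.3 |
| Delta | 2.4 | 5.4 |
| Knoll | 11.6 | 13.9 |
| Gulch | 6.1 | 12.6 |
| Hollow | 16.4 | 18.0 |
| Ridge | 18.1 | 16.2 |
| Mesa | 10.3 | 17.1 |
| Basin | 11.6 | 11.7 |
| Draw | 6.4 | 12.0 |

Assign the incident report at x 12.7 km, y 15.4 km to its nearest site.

Squared distances to each site:
Bench: 160.420; Delta: 206.090; Knoll: 3.460; Gulch: 51.400; Hollow: 20.450; Ridge: 29.800; Mesa: 8.650; Basin: 14.900; Draw: 51.250.
Minimum at Knoll.

Knoll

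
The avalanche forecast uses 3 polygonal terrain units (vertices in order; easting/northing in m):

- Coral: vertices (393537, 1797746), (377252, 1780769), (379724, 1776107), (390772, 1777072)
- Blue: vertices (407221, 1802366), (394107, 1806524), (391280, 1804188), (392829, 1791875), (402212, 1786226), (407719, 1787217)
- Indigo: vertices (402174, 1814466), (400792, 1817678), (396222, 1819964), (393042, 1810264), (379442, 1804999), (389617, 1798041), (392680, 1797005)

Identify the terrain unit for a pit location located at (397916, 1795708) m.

Blue

Cast a ray rightward from (397916, 1795708). For each polygon, the edges (by vertex number in listed order) whose endpoints lie on opposite sides of northing = 1795708, where each meets that height, and whether that is right or left of the point:
Coral: 1–2 at easting≈391582.1 (left), 4–1 at easting≈393264.4 (left) → 0 crossings.
Blue: 3–4 at easting≈392346.8 (left), 6–1 at easting≈407439.9 (right) → 1 crossing.
Indigo: no edge straddles that height → 0 crossings.
Only Blue has an odd count, so the point is inside Blue.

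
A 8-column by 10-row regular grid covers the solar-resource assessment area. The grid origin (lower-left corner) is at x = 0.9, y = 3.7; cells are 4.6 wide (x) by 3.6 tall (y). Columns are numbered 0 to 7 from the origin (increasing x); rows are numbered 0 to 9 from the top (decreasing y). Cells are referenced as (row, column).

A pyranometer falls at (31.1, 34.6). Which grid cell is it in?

(1, 6)

Column index: ⌊(31.1 − 0.9) / 4.6⌋ = ⌊6.565⌋ = 6
Row offset from origin: ⌊(34.6 − 3.7) / 3.6⌋ = ⌊8.583⌋ = 8 → row 1 (counted from top)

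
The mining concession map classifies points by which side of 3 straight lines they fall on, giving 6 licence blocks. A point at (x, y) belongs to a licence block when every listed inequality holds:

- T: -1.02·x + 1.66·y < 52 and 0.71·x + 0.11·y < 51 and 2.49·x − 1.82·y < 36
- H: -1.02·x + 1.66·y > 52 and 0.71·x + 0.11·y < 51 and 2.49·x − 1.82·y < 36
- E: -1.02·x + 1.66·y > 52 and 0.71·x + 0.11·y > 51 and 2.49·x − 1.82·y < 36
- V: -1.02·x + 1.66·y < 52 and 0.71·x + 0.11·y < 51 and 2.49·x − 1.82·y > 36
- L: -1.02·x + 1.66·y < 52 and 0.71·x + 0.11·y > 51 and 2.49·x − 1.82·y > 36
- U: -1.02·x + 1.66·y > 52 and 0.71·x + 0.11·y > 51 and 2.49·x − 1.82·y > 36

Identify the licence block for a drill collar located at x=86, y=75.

L

-1.02·86 + 1.66·75 = 36.780, which is < 52
0.71·86 + 0.11·75 = 69.310, which is > 51
2.49·86 − 1.82·75 = 77.640, which is > 36
This sign pattern matches L.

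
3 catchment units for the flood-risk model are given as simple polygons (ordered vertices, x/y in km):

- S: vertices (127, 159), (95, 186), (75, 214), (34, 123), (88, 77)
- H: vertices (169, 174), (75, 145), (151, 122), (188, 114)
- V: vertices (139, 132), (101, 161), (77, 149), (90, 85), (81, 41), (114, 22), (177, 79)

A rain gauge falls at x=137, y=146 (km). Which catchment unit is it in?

Cast a ray rightward from (137, 146). For each polygon, the edges (by vertex number in listed order) whose endpoints lie on opposite sides of y = 146, where each meets that height, and whether that is right or left of the point:
S: 3–4 at x≈44.4 (left), 5–1 at x≈120.8 (left) → 0 crossings.
H: 1–2 at x≈78.2 (left), 4–1 at x≈177.9 (right) → 1 crossing.
V: 1–2 at x≈120.7 (left), 3–4 at x≈77.6 (left) → 0 crossings.
Only H has an odd count, so the point is inside H.

H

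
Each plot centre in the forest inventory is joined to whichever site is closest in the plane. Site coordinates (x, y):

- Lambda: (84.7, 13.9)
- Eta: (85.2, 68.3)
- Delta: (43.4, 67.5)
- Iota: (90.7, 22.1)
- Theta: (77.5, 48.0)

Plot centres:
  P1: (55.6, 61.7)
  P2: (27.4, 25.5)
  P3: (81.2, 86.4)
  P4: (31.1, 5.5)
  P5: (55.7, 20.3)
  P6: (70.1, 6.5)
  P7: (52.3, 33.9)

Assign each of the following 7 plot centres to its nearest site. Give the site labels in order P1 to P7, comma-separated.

Delta, Delta, Eta, Lambda, Lambda, Lambda, Theta

P1 → Delta (d²=182.48)
P2 → Delta (d²=2020.00)
P3 → Eta (d²=343.61)
P4 → Lambda (d²=2943.52)
P5 → Lambda (d²=881.96)
P6 → Lambda (d²=267.92)
P7 → Theta (d²=833.85)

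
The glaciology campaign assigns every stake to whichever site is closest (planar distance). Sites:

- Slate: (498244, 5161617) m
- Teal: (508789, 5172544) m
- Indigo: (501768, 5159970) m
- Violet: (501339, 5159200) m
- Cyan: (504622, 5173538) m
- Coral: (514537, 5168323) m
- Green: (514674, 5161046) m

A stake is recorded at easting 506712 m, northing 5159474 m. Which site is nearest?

Indigo

Squared distances to each site:
Slate: 76299473.000; Teal: 175138829.000; Indigo: 24689152.000; Violet: 28944205.000; Cyan: 202164196.000; Coral: 139535426.000; Green: 65864628.000.
Minimum at Indigo.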